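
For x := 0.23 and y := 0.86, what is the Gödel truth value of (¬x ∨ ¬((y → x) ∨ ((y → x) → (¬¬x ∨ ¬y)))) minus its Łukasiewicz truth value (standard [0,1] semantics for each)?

-0.77

Gödel evaluation:
  ¬x: Gödel ¬ of 0.23 = 0 (operand ≠ 0)
  (y → x): 0.86 > 0.23, so result = 0.23
  (y → x): 0.86 > 0.23, so result = 0.23
  ¬x: Gödel ¬ of 0.23 = 0 (operand ≠ 0)
  ¬¬x: Gödel ¬ of 0 = 1 (operand is 0)
  ¬y: Gödel ¬ of 0.86 = 0 (operand ≠ 0)
  (¬¬x ∨ ¬y) = max(1, 0) = 1
  ((y → x) → (¬¬x ∨ ¬y)): 0.23 ≤ 1, so result = 1
  ((y → x) ∨ ((y → x) → (¬¬x ∨ ¬y))) = max(0.23, 1) = 1
  ¬((y → x) ∨ ((y → x) → (¬¬x ∨ ¬y))): Gödel ¬ of 1 = 0 (operand ≠ 0)
  (¬x ∨ ¬((y → x) ∨ ((y → x) → (¬¬x ∨ ¬y)))) = max(0, 0) = 0
  Gödel value = 0
Łukasiewicz evaluation:
  ¬x: Łukasiewicz ¬ gives 1 − 0.23 = 0.77
  (y → x): min(1, 1 − 0.86 + 0.23) = 0.37
  (y → x): min(1, 1 − 0.86 + 0.23) = 0.37
  ¬x: Łukasiewicz ¬ gives 1 − 0.23 = 0.77
  ¬¬x: Łukasiewicz ¬ gives 1 − 0.77 = 0.23
  ¬y: Łukasiewicz ¬ gives 1 − 0.86 = 0.14
  (¬¬x ∨ ¬y) = max(0.23, 0.14) = 0.23
  ((y → x) → (¬¬x ∨ ¬y)): min(1, 1 − 0.37 + 0.23) = 0.86
  ((y → x) ∨ ((y → x) → (¬¬x ∨ ¬y))) = max(0.37, 0.86) = 0.86
  ¬((y → x) ∨ ((y → x) → (¬¬x ∨ ¬y))): Łukasiewicz ¬ gives 1 − 0.86 = 0.14
  (¬x ∨ ¬((y → x) ∨ ((y → x) → (¬¬x ∨ ¬y)))) = max(0.77, 0.14) = 0.77
  Łukasiewicz value = 0.77
Difference: 0 − 0.77 = -0.77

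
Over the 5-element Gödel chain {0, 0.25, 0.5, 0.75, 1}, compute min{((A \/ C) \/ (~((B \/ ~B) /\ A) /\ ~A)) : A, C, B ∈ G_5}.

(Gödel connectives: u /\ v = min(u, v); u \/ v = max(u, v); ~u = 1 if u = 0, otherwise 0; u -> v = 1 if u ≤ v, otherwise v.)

The minimum is attained at A = 0.25, C = 0, B = 0:
  (A \/ C) = max(0.25, 0) = 0.25
  ~B: Gödel ¬ of 0 = 1 (operand is 0)
  (B \/ ~B) = max(0, 1) = 1
  ((B \/ ~B) /\ A) = min(1, 0.25) = 0.25
  ~((B \/ ~B) /\ A): Gödel ¬ of 0.25 = 0 (operand ≠ 0)
  ~A: Gödel ¬ of 0.25 = 0 (operand ≠ 0)
  (~((B \/ ~B) /\ A) /\ ~A) = min(0, 0) = 0
  ((A \/ C) \/ (~((B \/ ~B) /\ A) /\ ~A)) = max(0.25, 0) = 0.25
Checking all 125 assignments confirms none give a value below 0.25.

0.25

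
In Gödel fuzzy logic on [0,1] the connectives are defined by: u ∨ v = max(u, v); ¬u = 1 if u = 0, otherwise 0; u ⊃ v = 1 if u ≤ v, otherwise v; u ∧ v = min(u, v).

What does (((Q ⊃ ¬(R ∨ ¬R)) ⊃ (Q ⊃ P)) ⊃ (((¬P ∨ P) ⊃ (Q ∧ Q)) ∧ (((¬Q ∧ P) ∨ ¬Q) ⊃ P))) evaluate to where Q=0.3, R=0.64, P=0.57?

0.30

¬R: Gödel ¬ of 0.64 = 0 (operand ≠ 0)
(R ∨ ¬R) = max(0.64, 0) = 0.64
¬(R ∨ ¬R): Gödel ¬ of 0.64 = 0 (operand ≠ 0)
(Q ⊃ ¬(R ∨ ¬R)): 0.3 > 0, so result = 0
(Q ⊃ P): 0.3 ≤ 0.57, so result = 1
((Q ⊃ ¬(R ∨ ¬R)) ⊃ (Q ⊃ P)): 0 ≤ 1, so result = 1
¬P: Gödel ¬ of 0.57 = 0 (operand ≠ 0)
(¬P ∨ P) = max(0, 0.57) = 0.57
(Q ∧ Q) = min(0.3, 0.3) = 0.3
((¬P ∨ P) ⊃ (Q ∧ Q)): 0.57 > 0.3, so result = 0.3
¬Q: Gödel ¬ of 0.3 = 0 (operand ≠ 0)
(¬Q ∧ P) = min(0, 0.57) = 0
¬Q: Gödel ¬ of 0.3 = 0 (operand ≠ 0)
((¬Q ∧ P) ∨ ¬Q) = max(0, 0) = 0
(((¬Q ∧ P) ∨ ¬Q) ⊃ P): 0 ≤ 0.57, so result = 1
(((¬P ∨ P) ⊃ (Q ∧ Q)) ∧ (((¬Q ∧ P) ∨ ¬Q) ⊃ P)) = min(0.3, 1) = 0.3
(((Q ⊃ ¬(R ∨ ¬R)) ⊃ (Q ⊃ P)) ⊃ (((¬P ∨ P) ⊃ (Q ∧ Q)) ∧ (((¬Q ∧ P) ∨ ¬Q) ⊃ P))): 1 > 0.3, so result = 0.3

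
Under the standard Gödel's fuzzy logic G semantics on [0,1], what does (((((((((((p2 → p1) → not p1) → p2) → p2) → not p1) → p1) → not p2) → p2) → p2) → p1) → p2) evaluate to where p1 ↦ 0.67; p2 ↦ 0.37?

0.37

(p2 → p1): 0.37 ≤ 0.67, so result = 1
not p1: Gödel ¬ of 0.67 = 0 (operand ≠ 0)
((p2 → p1) → not p1): 1 > 0, so result = 0
(((p2 → p1) → not p1) → p2): 0 ≤ 0.37, so result = 1
((((p2 → p1) → not p1) → p2) → p2): 1 > 0.37, so result = 0.37
not p1: Gödel ¬ of 0.67 = 0 (operand ≠ 0)
(((((p2 → p1) → not p1) → p2) → p2) → not p1): 0.37 > 0, so result = 0
((((((p2 → p1) → not p1) → p2) → p2) → not p1) → p1): 0 ≤ 0.67, so result = 1
not p2: Gödel ¬ of 0.37 = 0 (operand ≠ 0)
(((((((p2 → p1) → not p1) → p2) → p2) → not p1) → p1) → not p2): 1 > 0, so result = 0
((((((((p2 → p1) → not p1) → p2) → p2) → not p1) → p1) → not p2) → p2): 0 ≤ 0.37, so result = 1
(((((((((p2 → p1) → not p1) → p2) → p2) → not p1) → p1) → not p2) → p2) → p2): 1 > 0.37, so result = 0.37
((((((((((p2 → p1) → not p1) → p2) → p2) → not p1) → p1) → not p2) → p2) → p2) → p1): 0.37 ≤ 0.67, so result = 1
(((((((((((p2 → p1) → not p1) → p2) → p2) → not p1) → p1) → not p2) → p2) → p2) → p1) → p2): 1 > 0.37, so result = 0.37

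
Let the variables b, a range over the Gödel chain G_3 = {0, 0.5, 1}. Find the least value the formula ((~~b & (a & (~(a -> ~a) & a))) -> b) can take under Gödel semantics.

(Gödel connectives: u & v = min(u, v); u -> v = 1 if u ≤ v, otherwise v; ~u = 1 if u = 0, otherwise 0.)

0.50

The minimum is attained at b = 0.5, a = 1:
  ~b: Gödel ¬ of 0.5 = 0 (operand ≠ 0)
  ~~b: Gödel ¬ of 0 = 1 (operand is 0)
  ~a: Gödel ¬ of 1 = 0 (operand ≠ 0)
  (a -> ~a): 1 > 0, so result = 0
  ~(a -> ~a): Gödel ¬ of 0 = 1 (operand is 0)
  (~(a -> ~a) & a) = min(1, 1) = 1
  (a & (~(a -> ~a) & a)) = min(1, 1) = 1
  (~~b & (a & (~(a -> ~a) & a))) = min(1, 1) = 1
  ((~~b & (a & (~(a -> ~a) & a))) -> b): 1 > 0.5, so result = 0.5
Checking all 9 assignments confirms none give a value below 0.50.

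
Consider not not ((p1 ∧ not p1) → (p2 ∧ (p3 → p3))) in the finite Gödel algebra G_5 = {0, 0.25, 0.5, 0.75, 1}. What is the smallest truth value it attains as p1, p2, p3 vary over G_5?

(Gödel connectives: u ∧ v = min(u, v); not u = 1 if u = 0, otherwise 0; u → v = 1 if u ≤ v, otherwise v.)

Every assignment gives 1. For instance at p1 = 0, p2 = 0, p3 = 0:
  not p1: Gödel ¬ of 0 = 1 (operand is 0)
  (p1 ∧ not p1) = min(0, 1) = 0
  (p3 → p3): 0 ≤ 0, so result = 1
  (p2 ∧ (p3 → p3)) = min(0, 1) = 0
  ((p1 ∧ not p1) → (p2 ∧ (p3 → p3))): 0 ≤ 0, so result = 1
  not ((p1 ∧ not p1) → (p2 ∧ (p3 → p3))): Gödel ¬ of 1 = 0 (operand ≠ 0)
  not not ((p1 ∧ not p1) → (p2 ∧ (p3 → p3))): Gödel ¬ of 0 = 1 (operand is 0)
All 125 assignments give value 1 — the formula is a G_5-tautology.

1.00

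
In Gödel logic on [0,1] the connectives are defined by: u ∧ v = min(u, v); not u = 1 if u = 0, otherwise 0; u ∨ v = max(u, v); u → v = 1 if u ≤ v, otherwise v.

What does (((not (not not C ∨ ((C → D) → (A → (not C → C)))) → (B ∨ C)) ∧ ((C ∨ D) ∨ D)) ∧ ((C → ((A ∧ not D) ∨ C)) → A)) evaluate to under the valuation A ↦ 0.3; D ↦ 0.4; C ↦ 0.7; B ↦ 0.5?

not C: Gödel ¬ of 0.7 = 0 (operand ≠ 0)
not not C: Gödel ¬ of 0 = 1 (operand is 0)
(C → D): 0.7 > 0.4, so result = 0.4
not C: Gödel ¬ of 0.7 = 0 (operand ≠ 0)
(not C → C): 0 ≤ 0.7, so result = 1
(A → (not C → C)): 0.3 ≤ 1, so result = 1
((C → D) → (A → (not C → C))): 0.4 ≤ 1, so result = 1
(not not C ∨ ((C → D) → (A → (not C → C)))) = max(1, 1) = 1
not (not not C ∨ ((C → D) → (A → (not C → C)))): Gödel ¬ of 1 = 0 (operand ≠ 0)
(B ∨ C) = max(0.5, 0.7) = 0.7
(not (not not C ∨ ((C → D) → (A → (not C → C)))) → (B ∨ C)): 0 ≤ 0.7, so result = 1
(C ∨ D) = max(0.7, 0.4) = 0.7
((C ∨ D) ∨ D) = max(0.7, 0.4) = 0.7
((not (not not C ∨ ((C → D) → (A → (not C → C)))) → (B ∨ C)) ∧ ((C ∨ D) ∨ D)) = min(1, 0.7) = 0.7
not D: Gödel ¬ of 0.4 = 0 (operand ≠ 0)
(A ∧ not D) = min(0.3, 0) = 0
((A ∧ not D) ∨ C) = max(0, 0.7) = 0.7
(C → ((A ∧ not D) ∨ C)): 0.7 ≤ 0.7, so result = 1
((C → ((A ∧ not D) ∨ C)) → A): 1 > 0.3, so result = 0.3
(((not (not not C ∨ ((C → D) → (A → (not C → C)))) → (B ∨ C)) ∧ ((C ∨ D) ∨ D)) ∧ ((C → ((A ∧ not D) ∨ C)) → A)) = min(0.7, 0.3) = 0.3

0.30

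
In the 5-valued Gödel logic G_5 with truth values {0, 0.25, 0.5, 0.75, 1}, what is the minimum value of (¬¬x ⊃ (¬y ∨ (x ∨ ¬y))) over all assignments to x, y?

The minimum is attained at x = 0.25, y = 0.25:
  ¬x: Gödel ¬ of 0.25 = 0 (operand ≠ 0)
  ¬¬x: Gödel ¬ of 0 = 1 (operand is 0)
  ¬y: Gödel ¬ of 0.25 = 0 (operand ≠ 0)
  ¬y: Gödel ¬ of 0.25 = 0 (operand ≠ 0)
  (x ∨ ¬y) = max(0.25, 0) = 0.25
  (¬y ∨ (x ∨ ¬y)) = max(0, 0.25) = 0.25
  (¬¬x ⊃ (¬y ∨ (x ∨ ¬y))): 1 > 0.25, so result = 0.25
Checking all 25 assignments confirms none give a value below 0.25.

0.25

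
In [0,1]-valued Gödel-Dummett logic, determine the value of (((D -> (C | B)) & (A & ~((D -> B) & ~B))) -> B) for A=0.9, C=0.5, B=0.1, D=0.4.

0.10

(C | B) = max(0.5, 0.1) = 0.5
(D -> (C | B)): 0.4 ≤ 0.5, so result = 1
(D -> B): 0.4 > 0.1, so result = 0.1
~B: Gödel ¬ of 0.1 = 0 (operand ≠ 0)
((D -> B) & ~B) = min(0.1, 0) = 0
~((D -> B) & ~B): Gödel ¬ of 0 = 1 (operand is 0)
(A & ~((D -> B) & ~B)) = min(0.9, 1) = 0.9
((D -> (C | B)) & (A & ~((D -> B) & ~B))) = min(1, 0.9) = 0.9
(((D -> (C | B)) & (A & ~((D -> B) & ~B))) -> B): 0.9 > 0.1, so result = 0.1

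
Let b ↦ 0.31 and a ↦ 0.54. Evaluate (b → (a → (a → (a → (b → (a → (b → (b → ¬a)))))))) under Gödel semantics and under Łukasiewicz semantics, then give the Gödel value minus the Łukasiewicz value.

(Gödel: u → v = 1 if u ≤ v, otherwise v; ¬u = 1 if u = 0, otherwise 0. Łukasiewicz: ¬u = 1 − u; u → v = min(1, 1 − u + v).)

-1.00

Gödel evaluation:
  ¬a: Gödel ¬ of 0.54 = 0 (operand ≠ 0)
  (b → ¬a): 0.31 > 0, so result = 0
  (b → (b → ¬a)): 0.31 > 0, so result = 0
  (a → (b → (b → ¬a))): 0.54 > 0, so result = 0
  (b → (a → (b → (b → ¬a)))): 0.31 > 0, so result = 0
  (a → (b → (a → (b → (b → ¬a))))): 0.54 > 0, so result = 0
  (a → (a → (b → (a → (b → (b → ¬a)))))): 0.54 > 0, so result = 0
  (a → (a → (a → (b → (a → (b → (b → ¬a))))))): 0.54 > 0, so result = 0
  (b → (a → (a → (a → (b → (a → (b → (b → ¬a)))))))): 0.31 > 0, so result = 0
  Gödel value = 0
Łukasiewicz evaluation:
  ¬a: Łukasiewicz ¬ gives 1 − 0.54 = 0.46
  (b → ¬a): min(1, 1 − 0.31 + 0.46) = 1
  (b → (b → ¬a)): min(1, 1 − 0.31 + 1) = 1
  (a → (b → (b → ¬a))): min(1, 1 − 0.54 + 1) = 1
  (b → (a → (b → (b → ¬a)))): min(1, 1 − 0.31 + 1) = 1
  (a → (b → (a → (b → (b → ¬a))))): min(1, 1 − 0.54 + 1) = 1
  (a → (a → (b → (a → (b → (b → ¬a)))))): min(1, 1 − 0.54 + 1) = 1
  (a → (a → (a → (b → (a → (b → (b → ¬a))))))): min(1, 1 − 0.54 + 1) = 1
  (b → (a → (a → (a → (b → (a → (b → (b → ¬a)))))))): min(1, 1 − 0.31 + 1) = 1
  Łukasiewicz value = 1
Difference: 0 − 1 = -1.00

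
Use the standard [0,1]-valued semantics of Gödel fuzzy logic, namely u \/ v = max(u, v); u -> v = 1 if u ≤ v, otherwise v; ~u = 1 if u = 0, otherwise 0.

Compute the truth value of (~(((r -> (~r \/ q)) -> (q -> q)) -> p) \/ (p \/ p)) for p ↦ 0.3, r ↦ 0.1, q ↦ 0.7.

0.30

~r: Gödel ¬ of 0.1 = 0 (operand ≠ 0)
(~r \/ q) = max(0, 0.7) = 0.7
(r -> (~r \/ q)): 0.1 ≤ 0.7, so result = 1
(q -> q): 0.7 ≤ 0.7, so result = 1
((r -> (~r \/ q)) -> (q -> q)): 1 ≤ 1, so result = 1
(((r -> (~r \/ q)) -> (q -> q)) -> p): 1 > 0.3, so result = 0.3
~(((r -> (~r \/ q)) -> (q -> q)) -> p): Gödel ¬ of 0.3 = 0 (operand ≠ 0)
(p \/ p) = max(0.3, 0.3) = 0.3
(~(((r -> (~r \/ q)) -> (q -> q)) -> p) \/ (p \/ p)) = max(0, 0.3) = 0.3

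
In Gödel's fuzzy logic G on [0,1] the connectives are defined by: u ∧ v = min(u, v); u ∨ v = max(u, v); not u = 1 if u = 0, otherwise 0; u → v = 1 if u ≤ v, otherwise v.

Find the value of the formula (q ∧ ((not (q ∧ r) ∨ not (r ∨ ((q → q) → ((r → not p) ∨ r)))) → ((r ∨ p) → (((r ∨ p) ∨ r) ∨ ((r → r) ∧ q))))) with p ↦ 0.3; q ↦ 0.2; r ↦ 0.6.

0.20

(q ∧ r) = min(0.2, 0.6) = 0.2
not (q ∧ r): Gödel ¬ of 0.2 = 0 (operand ≠ 0)
(q → q): 0.2 ≤ 0.2, so result = 1
not p: Gödel ¬ of 0.3 = 0 (operand ≠ 0)
(r → not p): 0.6 > 0, so result = 0
((r → not p) ∨ r) = max(0, 0.6) = 0.6
((q → q) → ((r → not p) ∨ r)): 1 > 0.6, so result = 0.6
(r ∨ ((q → q) → ((r → not p) ∨ r))) = max(0.6, 0.6) = 0.6
not (r ∨ ((q → q) → ((r → not p) ∨ r))): Gödel ¬ of 0.6 = 0 (operand ≠ 0)
(not (q ∧ r) ∨ not (r ∨ ((q → q) → ((r → not p) ∨ r)))) = max(0, 0) = 0
(r ∨ p) = max(0.6, 0.3) = 0.6
(r ∨ p) = max(0.6, 0.3) = 0.6
((r ∨ p) ∨ r) = max(0.6, 0.6) = 0.6
(r → r): 0.6 ≤ 0.6, so result = 1
((r → r) ∧ q) = min(1, 0.2) = 0.2
(((r ∨ p) ∨ r) ∨ ((r → r) ∧ q)) = max(0.6, 0.2) = 0.6
((r ∨ p) → (((r ∨ p) ∨ r) ∨ ((r → r) ∧ q))): 0.6 ≤ 0.6, so result = 1
((not (q ∧ r) ∨ not (r ∨ ((q → q) → ((r → not p) ∨ r)))) → ((r ∨ p) → (((r ∨ p) ∨ r) ∨ ((r → r) ∧ q)))): 0 ≤ 1, so result = 1
(q ∧ ((not (q ∧ r) ∨ not (r ∨ ((q → q) → ((r → not p) ∨ r)))) → ((r ∨ p) → (((r ∨ p) ∨ r) ∨ ((r → r) ∧ q))))) = min(0.2, 1) = 0.2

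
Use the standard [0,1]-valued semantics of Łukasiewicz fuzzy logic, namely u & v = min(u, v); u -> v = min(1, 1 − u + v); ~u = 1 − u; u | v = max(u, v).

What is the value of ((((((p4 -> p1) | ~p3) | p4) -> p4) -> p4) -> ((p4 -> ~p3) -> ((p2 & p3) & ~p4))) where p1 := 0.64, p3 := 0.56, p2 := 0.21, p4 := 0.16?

(p4 -> p1): min(1, 1 − 0.16 + 0.64) = 1
~p3: Łukasiewicz ¬ gives 1 − 0.56 = 0.44
((p4 -> p1) | ~p3) = max(1, 0.44) = 1
(((p4 -> p1) | ~p3) | p4) = max(1, 0.16) = 1
((((p4 -> p1) | ~p3) | p4) -> p4): min(1, 1 − 1 + 0.16) = 0.16
(((((p4 -> p1) | ~p3) | p4) -> p4) -> p4): min(1, 1 − 0.16 + 0.16) = 1
~p3: Łukasiewicz ¬ gives 1 − 0.56 = 0.44
(p4 -> ~p3): min(1, 1 − 0.16 + 0.44) = 1
(p2 & p3) = min(0.21, 0.56) = 0.21
~p4: Łukasiewicz ¬ gives 1 − 0.16 = 0.84
((p2 & p3) & ~p4) = min(0.21, 0.84) = 0.21
((p4 -> ~p3) -> ((p2 & p3) & ~p4)): min(1, 1 − 1 + 0.21) = 0.21
((((((p4 -> p1) | ~p3) | p4) -> p4) -> p4) -> ((p4 -> ~p3) -> ((p2 & p3) & ~p4))): min(1, 1 − 1 + 0.21) = 0.21

0.21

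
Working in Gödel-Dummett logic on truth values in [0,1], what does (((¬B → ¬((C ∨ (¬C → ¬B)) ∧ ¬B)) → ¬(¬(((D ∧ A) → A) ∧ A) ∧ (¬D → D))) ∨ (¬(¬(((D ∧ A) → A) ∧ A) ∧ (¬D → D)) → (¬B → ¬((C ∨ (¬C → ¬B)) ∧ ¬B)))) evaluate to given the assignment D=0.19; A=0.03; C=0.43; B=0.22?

1.00

¬B: Gödel ¬ of 0.22 = 0 (operand ≠ 0)
¬C: Gödel ¬ of 0.43 = 0 (operand ≠ 0)
¬B: Gödel ¬ of 0.22 = 0 (operand ≠ 0)
(¬C → ¬B): 0 ≤ 0, so result = 1
(C ∨ (¬C → ¬B)) = max(0.43, 1) = 1
¬B: Gödel ¬ of 0.22 = 0 (operand ≠ 0)
((C ∨ (¬C → ¬B)) ∧ ¬B) = min(1, 0) = 0
¬((C ∨ (¬C → ¬B)) ∧ ¬B): Gödel ¬ of 0 = 1 (operand is 0)
(¬B → ¬((C ∨ (¬C → ¬B)) ∧ ¬B)): 0 ≤ 1, so result = 1
(D ∧ A) = min(0.19, 0.03) = 0.03
((D ∧ A) → A): 0.03 ≤ 0.03, so result = 1
(((D ∧ A) → A) ∧ A) = min(1, 0.03) = 0.03
¬(((D ∧ A) → A) ∧ A): Gödel ¬ of 0.03 = 0 (operand ≠ 0)
¬D: Gödel ¬ of 0.19 = 0 (operand ≠ 0)
(¬D → D): 0 ≤ 0.19, so result = 1
(¬(((D ∧ A) → A) ∧ A) ∧ (¬D → D)) = min(0, 1) = 0
¬(¬(((D ∧ A) → A) ∧ A) ∧ (¬D → D)): Gödel ¬ of 0 = 1 (operand is 0)
((¬B → ¬((C ∨ (¬C → ¬B)) ∧ ¬B)) → ¬(¬(((D ∧ A) → A) ∧ A) ∧ (¬D → D))): 1 ≤ 1, so result = 1
(D ∧ A) = min(0.19, 0.03) = 0.03
((D ∧ A) → A): 0.03 ≤ 0.03, so result = 1
(((D ∧ A) → A) ∧ A) = min(1, 0.03) = 0.03
¬(((D ∧ A) → A) ∧ A): Gödel ¬ of 0.03 = 0 (operand ≠ 0)
¬D: Gödel ¬ of 0.19 = 0 (operand ≠ 0)
(¬D → D): 0 ≤ 0.19, so result = 1
(¬(((D ∧ A) → A) ∧ A) ∧ (¬D → D)) = min(0, 1) = 0
¬(¬(((D ∧ A) → A) ∧ A) ∧ (¬D → D)): Gödel ¬ of 0 = 1 (operand is 0)
¬B: Gödel ¬ of 0.22 = 0 (operand ≠ 0)
¬C: Gödel ¬ of 0.43 = 0 (operand ≠ 0)
¬B: Gödel ¬ of 0.22 = 0 (operand ≠ 0)
(¬C → ¬B): 0 ≤ 0, so result = 1
(C ∨ (¬C → ¬B)) = max(0.43, 1) = 1
¬B: Gödel ¬ of 0.22 = 0 (operand ≠ 0)
((C ∨ (¬C → ¬B)) ∧ ¬B) = min(1, 0) = 0
¬((C ∨ (¬C → ¬B)) ∧ ¬B): Gödel ¬ of 0 = 1 (operand is 0)
(¬B → ¬((C ∨ (¬C → ¬B)) ∧ ¬B)): 0 ≤ 1, so result = 1
(¬(¬(((D ∧ A) → A) ∧ A) ∧ (¬D → D)) → (¬B → ¬((C ∨ (¬C → ¬B)) ∧ ¬B))): 1 ≤ 1, so result = 1
(((¬B → ¬((C ∨ (¬C → ¬B)) ∧ ¬B)) → ¬(¬(((D ∧ A) → A) ∧ A) ∧ (¬D → D))) ∨ (¬(¬(((D ∧ A) → A) ∧ A) ∧ (¬D → D)) → (¬B → ¬((C ∨ (¬C → ¬B)) ∧ ¬B)))) = max(1, 1) = 1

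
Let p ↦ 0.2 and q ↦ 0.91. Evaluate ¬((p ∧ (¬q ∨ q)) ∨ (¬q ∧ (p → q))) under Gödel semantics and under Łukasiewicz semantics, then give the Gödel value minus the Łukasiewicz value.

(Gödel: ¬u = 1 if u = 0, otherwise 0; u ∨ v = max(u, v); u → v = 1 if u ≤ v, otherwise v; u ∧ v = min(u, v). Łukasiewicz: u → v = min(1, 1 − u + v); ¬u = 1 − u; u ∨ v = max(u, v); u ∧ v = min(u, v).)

-0.80

Gödel evaluation:
  ¬q: Gödel ¬ of 0.91 = 0 (operand ≠ 0)
  (¬q ∨ q) = max(0, 0.91) = 0.91
  (p ∧ (¬q ∨ q)) = min(0.2, 0.91) = 0.2
  ¬q: Gödel ¬ of 0.91 = 0 (operand ≠ 0)
  (p → q): 0.2 ≤ 0.91, so result = 1
  (¬q ∧ (p → q)) = min(0, 1) = 0
  ((p ∧ (¬q ∨ q)) ∨ (¬q ∧ (p → q))) = max(0.2, 0) = 0.2
  ¬((p ∧ (¬q ∨ q)) ∨ (¬q ∧ (p → q))): Gödel ¬ of 0.2 = 0 (operand ≠ 0)
  Gödel value = 0
Łukasiewicz evaluation:
  ¬q: Łukasiewicz ¬ gives 1 − 0.91 = 0.09
  (¬q ∨ q) = max(0.09, 0.91) = 0.91
  (p ∧ (¬q ∨ q)) = min(0.2, 0.91) = 0.2
  ¬q: Łukasiewicz ¬ gives 1 − 0.91 = 0.09
  (p → q): min(1, 1 − 0.2 + 0.91) = 1
  (¬q ∧ (p → q)) = min(0.09, 1) = 0.09
  ((p ∧ (¬q ∨ q)) ∨ (¬q ∧ (p → q))) = max(0.2, 0.09) = 0.2
  ¬((p ∧ (¬q ∨ q)) ∨ (¬q ∧ (p → q))): Łukasiewicz ¬ gives 1 − 0.2 = 0.8
  Łukasiewicz value = 0.8
Difference: 0 − 0.8 = -0.80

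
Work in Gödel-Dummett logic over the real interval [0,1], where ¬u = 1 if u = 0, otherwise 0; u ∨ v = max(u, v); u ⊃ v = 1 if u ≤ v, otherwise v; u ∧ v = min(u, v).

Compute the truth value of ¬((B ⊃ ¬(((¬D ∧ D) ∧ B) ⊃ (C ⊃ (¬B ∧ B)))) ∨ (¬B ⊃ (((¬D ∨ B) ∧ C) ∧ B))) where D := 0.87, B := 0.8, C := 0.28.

0.00

¬D: Gödel ¬ of 0.87 = 0 (operand ≠ 0)
(¬D ∧ D) = min(0, 0.87) = 0
((¬D ∧ D) ∧ B) = min(0, 0.8) = 0
¬B: Gödel ¬ of 0.8 = 0 (operand ≠ 0)
(¬B ∧ B) = min(0, 0.8) = 0
(C ⊃ (¬B ∧ B)): 0.28 > 0, so result = 0
(((¬D ∧ D) ∧ B) ⊃ (C ⊃ (¬B ∧ B))): 0 ≤ 0, so result = 1
¬(((¬D ∧ D) ∧ B) ⊃ (C ⊃ (¬B ∧ B))): Gödel ¬ of 1 = 0 (operand ≠ 0)
(B ⊃ ¬(((¬D ∧ D) ∧ B) ⊃ (C ⊃ (¬B ∧ B)))): 0.8 > 0, so result = 0
¬B: Gödel ¬ of 0.8 = 0 (operand ≠ 0)
¬D: Gödel ¬ of 0.87 = 0 (operand ≠ 0)
(¬D ∨ B) = max(0, 0.8) = 0.8
((¬D ∨ B) ∧ C) = min(0.8, 0.28) = 0.28
(((¬D ∨ B) ∧ C) ∧ B) = min(0.28, 0.8) = 0.28
(¬B ⊃ (((¬D ∨ B) ∧ C) ∧ B)): 0 ≤ 0.28, so result = 1
((B ⊃ ¬(((¬D ∧ D) ∧ B) ⊃ (C ⊃ (¬B ∧ B)))) ∨ (¬B ⊃ (((¬D ∨ B) ∧ C) ∧ B))) = max(0, 1) = 1
¬((B ⊃ ¬(((¬D ∧ D) ∧ B) ⊃ (C ⊃ (¬B ∧ B)))) ∨ (¬B ⊃ (((¬D ∨ B) ∧ C) ∧ B))): Gödel ¬ of 1 = 0 (operand ≠ 0)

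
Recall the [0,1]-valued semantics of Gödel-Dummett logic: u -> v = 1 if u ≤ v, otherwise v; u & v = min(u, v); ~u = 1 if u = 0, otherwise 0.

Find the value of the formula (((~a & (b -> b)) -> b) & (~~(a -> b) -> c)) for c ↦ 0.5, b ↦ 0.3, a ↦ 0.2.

~a: Gödel ¬ of 0.2 = 0 (operand ≠ 0)
(b -> b): 0.3 ≤ 0.3, so result = 1
(~a & (b -> b)) = min(0, 1) = 0
((~a & (b -> b)) -> b): 0 ≤ 0.3, so result = 1
(a -> b): 0.2 ≤ 0.3, so result = 1
~(a -> b): Gödel ¬ of 1 = 0 (operand ≠ 0)
~~(a -> b): Gödel ¬ of 0 = 1 (operand is 0)
(~~(a -> b) -> c): 1 > 0.5, so result = 0.5
(((~a & (b -> b)) -> b) & (~~(a -> b) -> c)) = min(1, 0.5) = 0.5

0.50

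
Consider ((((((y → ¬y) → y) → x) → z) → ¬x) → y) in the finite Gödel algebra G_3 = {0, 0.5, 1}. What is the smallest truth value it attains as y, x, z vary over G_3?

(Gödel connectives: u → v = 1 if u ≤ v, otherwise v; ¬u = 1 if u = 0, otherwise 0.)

The minimum is attained at y = 0, x = 0, z = 0:
  ¬y: Gödel ¬ of 0 = 1 (operand is 0)
  (y → ¬y): 0 ≤ 1, so result = 1
  ((y → ¬y) → y): 1 > 0, so result = 0
  (((y → ¬y) → y) → x): 0 ≤ 0, so result = 1
  ((((y → ¬y) → y) → x) → z): 1 > 0, so result = 0
  ¬x: Gödel ¬ of 0 = 1 (operand is 0)
  (((((y → ¬y) → y) → x) → z) → ¬x): 0 ≤ 1, so result = 1
  ((((((y → ¬y) → y) → x) → z) → ¬x) → y): 1 > 0, so result = 0
Checking all 27 assignments confirms none give a value below 0.00.

0.00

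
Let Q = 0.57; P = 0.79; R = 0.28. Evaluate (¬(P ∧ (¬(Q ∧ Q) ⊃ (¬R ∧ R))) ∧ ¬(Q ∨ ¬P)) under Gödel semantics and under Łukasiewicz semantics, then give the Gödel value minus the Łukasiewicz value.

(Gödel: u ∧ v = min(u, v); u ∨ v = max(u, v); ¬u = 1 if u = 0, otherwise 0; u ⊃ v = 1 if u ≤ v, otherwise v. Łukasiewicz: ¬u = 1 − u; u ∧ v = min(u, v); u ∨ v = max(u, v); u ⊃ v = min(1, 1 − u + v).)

Gödel evaluation:
  (Q ∧ Q) = min(0.57, 0.57) = 0.57
  ¬(Q ∧ Q): Gödel ¬ of 0.57 = 0 (operand ≠ 0)
  ¬R: Gödel ¬ of 0.28 = 0 (operand ≠ 0)
  (¬R ∧ R) = min(0, 0.28) = 0
  (¬(Q ∧ Q) ⊃ (¬R ∧ R)): 0 ≤ 0, so result = 1
  (P ∧ (¬(Q ∧ Q) ⊃ (¬R ∧ R))) = min(0.79, 1) = 0.79
  ¬(P ∧ (¬(Q ∧ Q) ⊃ (¬R ∧ R))): Gödel ¬ of 0.79 = 0 (operand ≠ 0)
  ¬P: Gödel ¬ of 0.79 = 0 (operand ≠ 0)
  (Q ∨ ¬P) = max(0.57, 0) = 0.57
  ¬(Q ∨ ¬P): Gödel ¬ of 0.57 = 0 (operand ≠ 0)
  (¬(P ∧ (¬(Q ∧ Q) ⊃ (¬R ∧ R))) ∧ ¬(Q ∨ ¬P)) = min(0, 0) = 0
  Gödel value = 0
Łukasiewicz evaluation:
  (Q ∧ Q) = min(0.57, 0.57) = 0.57
  ¬(Q ∧ Q): Łukasiewicz ¬ gives 1 − 0.57 = 0.43
  ¬R: Łukasiewicz ¬ gives 1 − 0.28 = 0.72
  (¬R ∧ R) = min(0.72, 0.28) = 0.28
  (¬(Q ∧ Q) ⊃ (¬R ∧ R)): min(1, 1 − 0.43 + 0.28) = 0.85
  (P ∧ (¬(Q ∧ Q) ⊃ (¬R ∧ R))) = min(0.79, 0.85) = 0.79
  ¬(P ∧ (¬(Q ∧ Q) ⊃ (¬R ∧ R))): Łukasiewicz ¬ gives 1 − 0.79 = 0.21
  ¬P: Łukasiewicz ¬ gives 1 − 0.79 = 0.21
  (Q ∨ ¬P) = max(0.57, 0.21) = 0.57
  ¬(Q ∨ ¬P): Łukasiewicz ¬ gives 1 − 0.57 = 0.43
  (¬(P ∧ (¬(Q ∧ Q) ⊃ (¬R ∧ R))) ∧ ¬(Q ∨ ¬P)) = min(0.21, 0.43) = 0.21
  Łukasiewicz value = 0.21
Difference: 0 − 0.21 = -0.21

-0.21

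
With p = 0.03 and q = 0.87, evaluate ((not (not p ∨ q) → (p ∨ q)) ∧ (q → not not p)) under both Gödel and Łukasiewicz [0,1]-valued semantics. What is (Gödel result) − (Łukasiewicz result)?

0.84

Gödel evaluation:
  not p: Gödel ¬ of 0.03 = 0 (operand ≠ 0)
  (not p ∨ q) = max(0, 0.87) = 0.87
  not (not p ∨ q): Gödel ¬ of 0.87 = 0 (operand ≠ 0)
  (p ∨ q) = max(0.03, 0.87) = 0.87
  (not (not p ∨ q) → (p ∨ q)): 0 ≤ 0.87, so result = 1
  not p: Gödel ¬ of 0.03 = 0 (operand ≠ 0)
  not not p: Gödel ¬ of 0 = 1 (operand is 0)
  (q → not not p): 0.87 ≤ 1, so result = 1
  ((not (not p ∨ q) → (p ∨ q)) ∧ (q → not not p)) = min(1, 1) = 1
  Gödel value = 1
Łukasiewicz evaluation:
  not p: Łukasiewicz ¬ gives 1 − 0.03 = 0.97
  (not p ∨ q) = max(0.97, 0.87) = 0.97
  not (not p ∨ q): Łukasiewicz ¬ gives 1 − 0.97 = 0.03
  (p ∨ q) = max(0.03, 0.87) = 0.87
  (not (not p ∨ q) → (p ∨ q)): min(1, 1 − 0.03 + 0.87) = 1
  not p: Łukasiewicz ¬ gives 1 − 0.03 = 0.97
  not not p: Łukasiewicz ¬ gives 1 − 0.97 = 0.03
  (q → not not p): min(1, 1 − 0.87 + 0.03) = 0.16
  ((not (not p ∨ q) → (p ∨ q)) ∧ (q → not not p)) = min(1, 0.16) = 0.16
  Łukasiewicz value = 0.16
Difference: 1 − 0.16 = 0.84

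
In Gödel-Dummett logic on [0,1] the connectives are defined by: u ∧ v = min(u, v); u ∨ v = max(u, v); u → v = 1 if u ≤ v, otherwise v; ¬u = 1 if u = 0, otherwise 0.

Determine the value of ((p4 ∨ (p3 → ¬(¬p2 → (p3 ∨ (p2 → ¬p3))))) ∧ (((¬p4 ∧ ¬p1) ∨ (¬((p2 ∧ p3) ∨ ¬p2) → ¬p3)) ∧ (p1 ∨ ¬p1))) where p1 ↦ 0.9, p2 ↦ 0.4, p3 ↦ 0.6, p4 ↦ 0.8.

¬p2: Gödel ¬ of 0.4 = 0 (operand ≠ 0)
¬p3: Gödel ¬ of 0.6 = 0 (operand ≠ 0)
(p2 → ¬p3): 0.4 > 0, so result = 0
(p3 ∨ (p2 → ¬p3)) = max(0.6, 0) = 0.6
(¬p2 → (p3 ∨ (p2 → ¬p3))): 0 ≤ 0.6, so result = 1
¬(¬p2 → (p3 ∨ (p2 → ¬p3))): Gödel ¬ of 1 = 0 (operand ≠ 0)
(p3 → ¬(¬p2 → (p3 ∨ (p2 → ¬p3)))): 0.6 > 0, so result = 0
(p4 ∨ (p3 → ¬(¬p2 → (p3 ∨ (p2 → ¬p3))))) = max(0.8, 0) = 0.8
¬p4: Gödel ¬ of 0.8 = 0 (operand ≠ 0)
¬p1: Gödel ¬ of 0.9 = 0 (operand ≠ 0)
(¬p4 ∧ ¬p1) = min(0, 0) = 0
(p2 ∧ p3) = min(0.4, 0.6) = 0.4
¬p2: Gödel ¬ of 0.4 = 0 (operand ≠ 0)
((p2 ∧ p3) ∨ ¬p2) = max(0.4, 0) = 0.4
¬((p2 ∧ p3) ∨ ¬p2): Gödel ¬ of 0.4 = 0 (operand ≠ 0)
¬p3: Gödel ¬ of 0.6 = 0 (operand ≠ 0)
(¬((p2 ∧ p3) ∨ ¬p2) → ¬p3): 0 ≤ 0, so result = 1
((¬p4 ∧ ¬p1) ∨ (¬((p2 ∧ p3) ∨ ¬p2) → ¬p3)) = max(0, 1) = 1
¬p1: Gödel ¬ of 0.9 = 0 (operand ≠ 0)
(p1 ∨ ¬p1) = max(0.9, 0) = 0.9
(((¬p4 ∧ ¬p1) ∨ (¬((p2 ∧ p3) ∨ ¬p2) → ¬p3)) ∧ (p1 ∨ ¬p1)) = min(1, 0.9) = 0.9
((p4 ∨ (p3 → ¬(¬p2 → (p3 ∨ (p2 → ¬p3))))) ∧ (((¬p4 ∧ ¬p1) ∨ (¬((p2 ∧ p3) ∨ ¬p2) → ¬p3)) ∧ (p1 ∨ ¬p1))) = min(0.8, 0.9) = 0.8

0.80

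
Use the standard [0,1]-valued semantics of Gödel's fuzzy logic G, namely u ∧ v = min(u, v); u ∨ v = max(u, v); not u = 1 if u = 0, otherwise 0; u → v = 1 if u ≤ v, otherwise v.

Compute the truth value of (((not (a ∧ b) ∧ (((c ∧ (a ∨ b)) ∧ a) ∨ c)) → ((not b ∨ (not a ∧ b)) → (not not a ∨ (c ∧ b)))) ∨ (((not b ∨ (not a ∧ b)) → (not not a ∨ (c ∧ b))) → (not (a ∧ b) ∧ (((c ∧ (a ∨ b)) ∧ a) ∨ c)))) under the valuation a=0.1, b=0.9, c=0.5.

(a ∧ b) = min(0.1, 0.9) = 0.1
not (a ∧ b): Gödel ¬ of 0.1 = 0 (operand ≠ 0)
(a ∨ b) = max(0.1, 0.9) = 0.9
(c ∧ (a ∨ b)) = min(0.5, 0.9) = 0.5
((c ∧ (a ∨ b)) ∧ a) = min(0.5, 0.1) = 0.1
(((c ∧ (a ∨ b)) ∧ a) ∨ c) = max(0.1, 0.5) = 0.5
(not (a ∧ b) ∧ (((c ∧ (a ∨ b)) ∧ a) ∨ c)) = min(0, 0.5) = 0
not b: Gödel ¬ of 0.9 = 0 (operand ≠ 0)
not a: Gödel ¬ of 0.1 = 0 (operand ≠ 0)
(not a ∧ b) = min(0, 0.9) = 0
(not b ∨ (not a ∧ b)) = max(0, 0) = 0
not a: Gödel ¬ of 0.1 = 0 (operand ≠ 0)
not not a: Gödel ¬ of 0 = 1 (operand is 0)
(c ∧ b) = min(0.5, 0.9) = 0.5
(not not a ∨ (c ∧ b)) = max(1, 0.5) = 1
((not b ∨ (not a ∧ b)) → (not not a ∨ (c ∧ b))): 0 ≤ 1, so result = 1
((not (a ∧ b) ∧ (((c ∧ (a ∨ b)) ∧ a) ∨ c)) → ((not b ∨ (not a ∧ b)) → (not not a ∨ (c ∧ b)))): 0 ≤ 1, so result = 1
not b: Gödel ¬ of 0.9 = 0 (operand ≠ 0)
not a: Gödel ¬ of 0.1 = 0 (operand ≠ 0)
(not a ∧ b) = min(0, 0.9) = 0
(not b ∨ (not a ∧ b)) = max(0, 0) = 0
not a: Gödel ¬ of 0.1 = 0 (operand ≠ 0)
not not a: Gödel ¬ of 0 = 1 (operand is 0)
(c ∧ b) = min(0.5, 0.9) = 0.5
(not not a ∨ (c ∧ b)) = max(1, 0.5) = 1
((not b ∨ (not a ∧ b)) → (not not a ∨ (c ∧ b))): 0 ≤ 1, so result = 1
(a ∧ b) = min(0.1, 0.9) = 0.1
not (a ∧ b): Gödel ¬ of 0.1 = 0 (operand ≠ 0)
(a ∨ b) = max(0.1, 0.9) = 0.9
(c ∧ (a ∨ b)) = min(0.5, 0.9) = 0.5
((c ∧ (a ∨ b)) ∧ a) = min(0.5, 0.1) = 0.1
(((c ∧ (a ∨ b)) ∧ a) ∨ c) = max(0.1, 0.5) = 0.5
(not (a ∧ b) ∧ (((c ∧ (a ∨ b)) ∧ a) ∨ c)) = min(0, 0.5) = 0
(((not b ∨ (not a ∧ b)) → (not not a ∨ (c ∧ b))) → (not (a ∧ b) ∧ (((c ∧ (a ∨ b)) ∧ a) ∨ c))): 1 > 0, so result = 0
(((not (a ∧ b) ∧ (((c ∧ (a ∨ b)) ∧ a) ∨ c)) → ((not b ∨ (not a ∧ b)) → (not not a ∨ (c ∧ b)))) ∨ (((not b ∨ (not a ∧ b)) → (not not a ∨ (c ∧ b))) → (not (a ∧ b) ∧ (((c ∧ (a ∨ b)) ∧ a) ∨ c)))) = max(1, 0) = 1

1.00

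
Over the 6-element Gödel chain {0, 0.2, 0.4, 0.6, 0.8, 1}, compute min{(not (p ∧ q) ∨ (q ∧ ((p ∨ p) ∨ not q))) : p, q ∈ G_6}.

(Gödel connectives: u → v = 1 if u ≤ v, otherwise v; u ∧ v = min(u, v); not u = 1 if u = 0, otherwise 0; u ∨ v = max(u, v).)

0.20

The minimum is attained at p = 0.2, q = 0.2:
  (p ∧ q) = min(0.2, 0.2) = 0.2
  not (p ∧ q): Gödel ¬ of 0.2 = 0 (operand ≠ 0)
  (p ∨ p) = max(0.2, 0.2) = 0.2
  not q: Gödel ¬ of 0.2 = 0 (operand ≠ 0)
  ((p ∨ p) ∨ not q) = max(0.2, 0) = 0.2
  (q ∧ ((p ∨ p) ∨ not q)) = min(0.2, 0.2) = 0.2
  (not (p ∧ q) ∨ (q ∧ ((p ∨ p) ∨ not q))) = max(0, 0.2) = 0.2
Checking all 36 assignments confirms none give a value below 0.20.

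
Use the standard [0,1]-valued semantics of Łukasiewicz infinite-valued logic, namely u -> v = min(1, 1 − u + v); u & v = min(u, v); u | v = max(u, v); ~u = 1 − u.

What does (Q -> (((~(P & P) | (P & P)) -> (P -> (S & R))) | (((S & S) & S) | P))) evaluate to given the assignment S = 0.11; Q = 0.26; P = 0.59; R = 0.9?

1.00

(P & P) = min(0.59, 0.59) = 0.59
~(P & P): Łukasiewicz ¬ gives 1 − 0.59 = 0.41
(P & P) = min(0.59, 0.59) = 0.59
(~(P & P) | (P & P)) = max(0.41, 0.59) = 0.59
(S & R) = min(0.11, 0.9) = 0.11
(P -> (S & R)): min(1, 1 − 0.59 + 0.11) = 0.52
((~(P & P) | (P & P)) -> (P -> (S & R))): min(1, 1 − 0.59 + 0.52) = 0.93
(S & S) = min(0.11, 0.11) = 0.11
((S & S) & S) = min(0.11, 0.11) = 0.11
(((S & S) & S) | P) = max(0.11, 0.59) = 0.59
(((~(P & P) | (P & P)) -> (P -> (S & R))) | (((S & S) & S) | P)) = max(0.93, 0.59) = 0.93
(Q -> (((~(P & P) | (P & P)) -> (P -> (S & R))) | (((S & S) & S) | P))): min(1, 1 − 0.26 + 0.93) = 1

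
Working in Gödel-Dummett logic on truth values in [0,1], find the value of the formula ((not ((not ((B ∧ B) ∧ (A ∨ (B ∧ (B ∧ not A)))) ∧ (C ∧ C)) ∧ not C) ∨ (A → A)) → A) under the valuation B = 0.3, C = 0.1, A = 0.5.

0.50

(B ∧ B) = min(0.3, 0.3) = 0.3
not A: Gödel ¬ of 0.5 = 0 (operand ≠ 0)
(B ∧ not A) = min(0.3, 0) = 0
(B ∧ (B ∧ not A)) = min(0.3, 0) = 0
(A ∨ (B ∧ (B ∧ not A))) = max(0.5, 0) = 0.5
((B ∧ B) ∧ (A ∨ (B ∧ (B ∧ not A)))) = min(0.3, 0.5) = 0.3
not ((B ∧ B) ∧ (A ∨ (B ∧ (B ∧ not A)))): Gödel ¬ of 0.3 = 0 (operand ≠ 0)
(C ∧ C) = min(0.1, 0.1) = 0.1
(not ((B ∧ B) ∧ (A ∨ (B ∧ (B ∧ not A)))) ∧ (C ∧ C)) = min(0, 0.1) = 0
not C: Gödel ¬ of 0.1 = 0 (operand ≠ 0)
((not ((B ∧ B) ∧ (A ∨ (B ∧ (B ∧ not A)))) ∧ (C ∧ C)) ∧ not C) = min(0, 0) = 0
not ((not ((B ∧ B) ∧ (A ∨ (B ∧ (B ∧ not A)))) ∧ (C ∧ C)) ∧ not C): Gödel ¬ of 0 = 1 (operand is 0)
(A → A): 0.5 ≤ 0.5, so result = 1
(not ((not ((B ∧ B) ∧ (A ∨ (B ∧ (B ∧ not A)))) ∧ (C ∧ C)) ∧ not C) ∨ (A → A)) = max(1, 1) = 1
((not ((not ((B ∧ B) ∧ (A ∨ (B ∧ (B ∧ not A)))) ∧ (C ∧ C)) ∧ not C) ∨ (A → A)) → A): 1 > 0.5, so result = 0.5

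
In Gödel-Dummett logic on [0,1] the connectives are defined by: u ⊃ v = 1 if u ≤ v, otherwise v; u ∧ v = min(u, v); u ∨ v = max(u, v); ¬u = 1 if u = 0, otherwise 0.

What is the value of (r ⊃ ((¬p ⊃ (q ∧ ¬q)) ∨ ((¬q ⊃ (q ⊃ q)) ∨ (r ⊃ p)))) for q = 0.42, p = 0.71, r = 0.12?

1.00

¬p: Gödel ¬ of 0.71 = 0 (operand ≠ 0)
¬q: Gödel ¬ of 0.42 = 0 (operand ≠ 0)
(q ∧ ¬q) = min(0.42, 0) = 0
(¬p ⊃ (q ∧ ¬q)): 0 ≤ 0, so result = 1
¬q: Gödel ¬ of 0.42 = 0 (operand ≠ 0)
(q ⊃ q): 0.42 ≤ 0.42, so result = 1
(¬q ⊃ (q ⊃ q)): 0 ≤ 1, so result = 1
(r ⊃ p): 0.12 ≤ 0.71, so result = 1
((¬q ⊃ (q ⊃ q)) ∨ (r ⊃ p)) = max(1, 1) = 1
((¬p ⊃ (q ∧ ¬q)) ∨ ((¬q ⊃ (q ⊃ q)) ∨ (r ⊃ p))) = max(1, 1) = 1
(r ⊃ ((¬p ⊃ (q ∧ ¬q)) ∨ ((¬q ⊃ (q ⊃ q)) ∨ (r ⊃ p)))): 0.12 ≤ 1, so result = 1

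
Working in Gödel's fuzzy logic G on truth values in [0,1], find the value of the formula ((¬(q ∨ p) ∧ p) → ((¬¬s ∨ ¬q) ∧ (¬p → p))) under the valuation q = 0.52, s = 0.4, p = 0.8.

(q ∨ p) = max(0.52, 0.8) = 0.8
¬(q ∨ p): Gödel ¬ of 0.8 = 0 (operand ≠ 0)
(¬(q ∨ p) ∧ p) = min(0, 0.8) = 0
¬s: Gödel ¬ of 0.4 = 0 (operand ≠ 0)
¬¬s: Gödel ¬ of 0 = 1 (operand is 0)
¬q: Gödel ¬ of 0.52 = 0 (operand ≠ 0)
(¬¬s ∨ ¬q) = max(1, 0) = 1
¬p: Gödel ¬ of 0.8 = 0 (operand ≠ 0)
(¬p → p): 0 ≤ 0.8, so result = 1
((¬¬s ∨ ¬q) ∧ (¬p → p)) = min(1, 1) = 1
((¬(q ∨ p) ∧ p) → ((¬¬s ∨ ¬q) ∧ (¬p → p))): 0 ≤ 1, so result = 1

1.00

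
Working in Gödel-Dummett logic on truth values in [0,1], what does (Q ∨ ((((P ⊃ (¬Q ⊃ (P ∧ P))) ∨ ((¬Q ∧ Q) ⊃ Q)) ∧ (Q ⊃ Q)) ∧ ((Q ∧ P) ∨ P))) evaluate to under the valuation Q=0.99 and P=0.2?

0.99

¬Q: Gödel ¬ of 0.99 = 0 (operand ≠ 0)
(P ∧ P) = min(0.2, 0.2) = 0.2
(¬Q ⊃ (P ∧ P)): 0 ≤ 0.2, so result = 1
(P ⊃ (¬Q ⊃ (P ∧ P))): 0.2 ≤ 1, so result = 1
¬Q: Gödel ¬ of 0.99 = 0 (operand ≠ 0)
(¬Q ∧ Q) = min(0, 0.99) = 0
((¬Q ∧ Q) ⊃ Q): 0 ≤ 0.99, so result = 1
((P ⊃ (¬Q ⊃ (P ∧ P))) ∨ ((¬Q ∧ Q) ⊃ Q)) = max(1, 1) = 1
(Q ⊃ Q): 0.99 ≤ 0.99, so result = 1
(((P ⊃ (¬Q ⊃ (P ∧ P))) ∨ ((¬Q ∧ Q) ⊃ Q)) ∧ (Q ⊃ Q)) = min(1, 1) = 1
(Q ∧ P) = min(0.99, 0.2) = 0.2
((Q ∧ P) ∨ P) = max(0.2, 0.2) = 0.2
((((P ⊃ (¬Q ⊃ (P ∧ P))) ∨ ((¬Q ∧ Q) ⊃ Q)) ∧ (Q ⊃ Q)) ∧ ((Q ∧ P) ∨ P)) = min(1, 0.2) = 0.2
(Q ∨ ((((P ⊃ (¬Q ⊃ (P ∧ P))) ∨ ((¬Q ∧ Q) ⊃ Q)) ∧ (Q ⊃ Q)) ∧ ((Q ∧ P) ∨ P))) = max(0.99, 0.2) = 0.99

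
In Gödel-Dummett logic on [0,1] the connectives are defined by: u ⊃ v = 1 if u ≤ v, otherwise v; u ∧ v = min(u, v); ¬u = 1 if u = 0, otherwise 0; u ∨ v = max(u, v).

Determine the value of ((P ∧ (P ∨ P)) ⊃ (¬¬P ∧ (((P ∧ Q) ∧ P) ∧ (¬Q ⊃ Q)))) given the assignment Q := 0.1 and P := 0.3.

(P ∨ P) = max(0.3, 0.3) = 0.3
(P ∧ (P ∨ P)) = min(0.3, 0.3) = 0.3
¬P: Gödel ¬ of 0.3 = 0 (operand ≠ 0)
¬¬P: Gödel ¬ of 0 = 1 (operand is 0)
(P ∧ Q) = min(0.3, 0.1) = 0.1
((P ∧ Q) ∧ P) = min(0.1, 0.3) = 0.1
¬Q: Gödel ¬ of 0.1 = 0 (operand ≠ 0)
(¬Q ⊃ Q): 0 ≤ 0.1, so result = 1
(((P ∧ Q) ∧ P) ∧ (¬Q ⊃ Q)) = min(0.1, 1) = 0.1
(¬¬P ∧ (((P ∧ Q) ∧ P) ∧ (¬Q ⊃ Q))) = min(1, 0.1) = 0.1
((P ∧ (P ∨ P)) ⊃ (¬¬P ∧ (((P ∧ Q) ∧ P) ∧ (¬Q ⊃ Q)))): 0.3 > 0.1, so result = 0.1

0.10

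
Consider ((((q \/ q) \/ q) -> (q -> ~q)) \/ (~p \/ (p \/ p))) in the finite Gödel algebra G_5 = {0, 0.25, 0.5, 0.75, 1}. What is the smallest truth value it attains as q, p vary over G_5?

The minimum is attained at q = 0.25, p = 0.25:
  (q \/ q) = max(0.25, 0.25) = 0.25
  ((q \/ q) \/ q) = max(0.25, 0.25) = 0.25
  ~q: Gödel ¬ of 0.25 = 0 (operand ≠ 0)
  (q -> ~q): 0.25 > 0, so result = 0
  (((q \/ q) \/ q) -> (q -> ~q)): 0.25 > 0, so result = 0
  ~p: Gödel ¬ of 0.25 = 0 (operand ≠ 0)
  (p \/ p) = max(0.25, 0.25) = 0.25
  (~p \/ (p \/ p)) = max(0, 0.25) = 0.25
  ((((q \/ q) \/ q) -> (q -> ~q)) \/ (~p \/ (p \/ p))) = max(0, 0.25) = 0.25
Checking all 25 assignments confirms none give a value below 0.25.

0.25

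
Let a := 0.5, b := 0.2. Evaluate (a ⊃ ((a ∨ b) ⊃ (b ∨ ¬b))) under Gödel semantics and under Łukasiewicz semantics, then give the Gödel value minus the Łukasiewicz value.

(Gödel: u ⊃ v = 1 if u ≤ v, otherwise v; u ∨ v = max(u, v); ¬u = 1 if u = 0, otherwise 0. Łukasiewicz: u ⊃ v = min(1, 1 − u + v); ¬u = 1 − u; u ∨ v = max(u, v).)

-0.80

Gödel evaluation:
  (a ∨ b) = max(0.5, 0.2) = 0.5
  ¬b: Gödel ¬ of 0.2 = 0 (operand ≠ 0)
  (b ∨ ¬b) = max(0.2, 0) = 0.2
  ((a ∨ b) ⊃ (b ∨ ¬b)): 0.5 > 0.2, so result = 0.2
  (a ⊃ ((a ∨ b) ⊃ (b ∨ ¬b))): 0.5 > 0.2, so result = 0.2
  Gödel value = 0.2
Łukasiewicz evaluation:
  (a ∨ b) = max(0.5, 0.2) = 0.5
  ¬b: Łukasiewicz ¬ gives 1 − 0.2 = 0.8
  (b ∨ ¬b) = max(0.2, 0.8) = 0.8
  ((a ∨ b) ⊃ (b ∨ ¬b)): min(1, 1 − 0.5 + 0.8) = 1
  (a ⊃ ((a ∨ b) ⊃ (b ∨ ¬b))): min(1, 1 − 0.5 + 1) = 1
  Łukasiewicz value = 1
Difference: 0.2 − 1 = -0.80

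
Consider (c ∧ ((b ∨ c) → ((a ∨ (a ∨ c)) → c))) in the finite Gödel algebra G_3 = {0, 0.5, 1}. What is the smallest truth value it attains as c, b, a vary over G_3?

0.00

The minimum is attained at c = 0, b = 0, a = 0:
  (b ∨ c) = max(0, 0) = 0
  (a ∨ c) = max(0, 0) = 0
  (a ∨ (a ∨ c)) = max(0, 0) = 0
  ((a ∨ (a ∨ c)) → c): 0 ≤ 0, so result = 1
  ((b ∨ c) → ((a ∨ (a ∨ c)) → c)): 0 ≤ 1, so result = 1
  (c ∧ ((b ∨ c) → ((a ∨ (a ∨ c)) → c))) = min(0, 1) = 0
Checking all 27 assignments confirms none give a value below 0.00.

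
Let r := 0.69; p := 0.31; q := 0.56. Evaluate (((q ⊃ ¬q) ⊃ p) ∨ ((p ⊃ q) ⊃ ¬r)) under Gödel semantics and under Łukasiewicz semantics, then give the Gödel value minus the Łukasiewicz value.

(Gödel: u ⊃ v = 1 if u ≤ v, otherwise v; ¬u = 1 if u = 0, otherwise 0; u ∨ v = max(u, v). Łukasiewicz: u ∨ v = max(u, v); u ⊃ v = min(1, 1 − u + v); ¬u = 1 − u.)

Gödel evaluation:
  ¬q: Gödel ¬ of 0.56 = 0 (operand ≠ 0)
  (q ⊃ ¬q): 0.56 > 0, so result = 0
  ((q ⊃ ¬q) ⊃ p): 0 ≤ 0.31, so result = 1
  (p ⊃ q): 0.31 ≤ 0.56, so result = 1
  ¬r: Gödel ¬ of 0.69 = 0 (operand ≠ 0)
  ((p ⊃ q) ⊃ ¬r): 1 > 0, so result = 0
  (((q ⊃ ¬q) ⊃ p) ∨ ((p ⊃ q) ⊃ ¬r)) = max(1, 0) = 1
  Gödel value = 1
Łukasiewicz evaluation:
  ¬q: Łukasiewicz ¬ gives 1 − 0.56 = 0.44
  (q ⊃ ¬q): min(1, 1 − 0.56 + 0.44) = 0.88
  ((q ⊃ ¬q) ⊃ p): min(1, 1 − 0.88 + 0.31) = 0.43
  (p ⊃ q): min(1, 1 − 0.31 + 0.56) = 1
  ¬r: Łukasiewicz ¬ gives 1 − 0.69 = 0.31
  ((p ⊃ q) ⊃ ¬r): min(1, 1 − 1 + 0.31) = 0.31
  (((q ⊃ ¬q) ⊃ p) ∨ ((p ⊃ q) ⊃ ¬r)) = max(0.43, 0.31) = 0.43
  Łukasiewicz value = 0.43
Difference: 1 − 0.43 = 0.57

0.57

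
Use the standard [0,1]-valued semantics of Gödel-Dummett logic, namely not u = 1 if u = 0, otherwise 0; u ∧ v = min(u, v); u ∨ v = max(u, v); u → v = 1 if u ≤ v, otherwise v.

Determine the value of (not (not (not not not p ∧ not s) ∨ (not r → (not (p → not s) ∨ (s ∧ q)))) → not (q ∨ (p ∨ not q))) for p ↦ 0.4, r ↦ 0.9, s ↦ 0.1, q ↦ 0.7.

not p: Gödel ¬ of 0.4 = 0 (operand ≠ 0)
not not p: Gödel ¬ of 0 = 1 (operand is 0)
not not not p: Gödel ¬ of 1 = 0 (operand ≠ 0)
not s: Gödel ¬ of 0.1 = 0 (operand ≠ 0)
(not not not p ∧ not s) = min(0, 0) = 0
not (not not not p ∧ not s): Gödel ¬ of 0 = 1 (operand is 0)
not r: Gödel ¬ of 0.9 = 0 (operand ≠ 0)
not s: Gödel ¬ of 0.1 = 0 (operand ≠ 0)
(p → not s): 0.4 > 0, so result = 0
not (p → not s): Gödel ¬ of 0 = 1 (operand is 0)
(s ∧ q) = min(0.1, 0.7) = 0.1
(not (p → not s) ∨ (s ∧ q)) = max(1, 0.1) = 1
(not r → (not (p → not s) ∨ (s ∧ q))): 0 ≤ 1, so result = 1
(not (not not not p ∧ not s) ∨ (not r → (not (p → not s) ∨ (s ∧ q)))) = max(1, 1) = 1
not (not (not not not p ∧ not s) ∨ (not r → (not (p → not s) ∨ (s ∧ q)))): Gödel ¬ of 1 = 0 (operand ≠ 0)
not q: Gödel ¬ of 0.7 = 0 (operand ≠ 0)
(p ∨ not q) = max(0.4, 0) = 0.4
(q ∨ (p ∨ not q)) = max(0.7, 0.4) = 0.7
not (q ∨ (p ∨ not q)): Gödel ¬ of 0.7 = 0 (operand ≠ 0)
(not (not (not not not p ∧ not s) ∨ (not r → (not (p → not s) ∨ (s ∧ q)))) → not (q ∨ (p ∨ not q))): 0 ≤ 0, so result = 1

1.00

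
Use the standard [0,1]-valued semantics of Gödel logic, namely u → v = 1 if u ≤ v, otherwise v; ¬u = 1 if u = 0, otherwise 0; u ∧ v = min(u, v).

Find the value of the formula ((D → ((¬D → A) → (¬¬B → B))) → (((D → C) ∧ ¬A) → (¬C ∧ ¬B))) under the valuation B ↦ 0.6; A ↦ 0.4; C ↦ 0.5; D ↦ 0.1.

1.00

¬D: Gödel ¬ of 0.1 = 0 (operand ≠ 0)
(¬D → A): 0 ≤ 0.4, so result = 1
¬B: Gödel ¬ of 0.6 = 0 (operand ≠ 0)
¬¬B: Gödel ¬ of 0 = 1 (operand is 0)
(¬¬B → B): 1 > 0.6, so result = 0.6
((¬D → A) → (¬¬B → B)): 1 > 0.6, so result = 0.6
(D → ((¬D → A) → (¬¬B → B))): 0.1 ≤ 0.6, so result = 1
(D → C): 0.1 ≤ 0.5, so result = 1
¬A: Gödel ¬ of 0.4 = 0 (operand ≠ 0)
((D → C) ∧ ¬A) = min(1, 0) = 0
¬C: Gödel ¬ of 0.5 = 0 (operand ≠ 0)
¬B: Gödel ¬ of 0.6 = 0 (operand ≠ 0)
(¬C ∧ ¬B) = min(0, 0) = 0
(((D → C) ∧ ¬A) → (¬C ∧ ¬B)): 0 ≤ 0, so result = 1
((D → ((¬D → A) → (¬¬B → B))) → (((D → C) ∧ ¬A) → (¬C ∧ ¬B))): 1 ≤ 1, so result = 1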